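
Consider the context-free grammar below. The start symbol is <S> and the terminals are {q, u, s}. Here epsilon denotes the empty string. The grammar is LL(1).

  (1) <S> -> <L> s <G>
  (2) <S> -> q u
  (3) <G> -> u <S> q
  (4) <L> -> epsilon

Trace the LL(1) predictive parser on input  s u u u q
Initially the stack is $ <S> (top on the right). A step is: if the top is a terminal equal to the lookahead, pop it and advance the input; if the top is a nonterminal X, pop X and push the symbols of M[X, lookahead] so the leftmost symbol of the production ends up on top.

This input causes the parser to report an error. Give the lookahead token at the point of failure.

     Stack        Input        Action
  1  $ <S>        s u u u q $  expand <S> -> <L> s <G>
  2  $ <G> s <L>  s u u u q $  expand <L> -> epsilon
  3  $ <G> s      s u u u q $  match s
  4  $ <G>        u u u q $    expand <G> -> u <S> q
  5  $ q <S> u    u u u q $    match u
  6  $ q <S>      u u q $      error: M[<S>, u] is empty

u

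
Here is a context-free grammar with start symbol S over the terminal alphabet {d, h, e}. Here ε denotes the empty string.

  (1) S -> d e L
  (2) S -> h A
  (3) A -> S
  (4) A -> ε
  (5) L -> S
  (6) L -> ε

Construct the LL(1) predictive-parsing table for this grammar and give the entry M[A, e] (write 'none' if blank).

FIRST(S): from S->d e L we get {d}; from S->h A we get {h}. So FIRST(S) = {d, h}.
FIRST(A): from A->S we get {d, h}; from A->ε we get {ε}. So FIRST(A) = {ε, d, h}.
FIRST(L): from L->S we get {d, h}; from L->ε we get {ε}. So FIRST(L) = {ε, d, h}.
FOLLOW(S) includes $ since S is the start symbol.
FOLLOW(S): in A->S, the suffix after S is empty, so FOLLOW(S) ⊇ FOLLOW(A) = {$}; in L->S, the suffix after S is empty, so FOLLOW(S) ⊇ FOLLOW(L) = {$}. Thus FOLLOW(S) = {$}.
FOLLOW(A): in S->h A, the suffix after A is empty, so FOLLOW(A) ⊇ FOLLOW(S) = {$}. Thus FOLLOW(A) = {$}.
For A -> S: FIRST(S) = {d, h}, so it goes in M[A, t] for t ∈ {d, h}.
For A -> ε: FIRST(ε) = {ε}, so it goes in M[A, t] for t ∈ {}; since ε ∈ FIRST, also for every t ∈ FOLLOW(A) = {$}.
None of these place a production in M[A, e].

none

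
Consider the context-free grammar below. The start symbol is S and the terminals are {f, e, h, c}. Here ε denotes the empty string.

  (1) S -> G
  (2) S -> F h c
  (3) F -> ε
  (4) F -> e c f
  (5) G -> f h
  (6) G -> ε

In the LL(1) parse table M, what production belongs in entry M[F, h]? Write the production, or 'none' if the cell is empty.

F -> ε

FIRST(F) = {ε, e}
FIRST(G) = {ε, f}
FIRST(S) = {ε, e, f, h}  (via G, F h c)
FOLLOW(S) includes $ since S is the start symbol.
FOLLOW(F): in S->F h c, F is followed by h c with FIRST {h}. Thus FOLLOW(F) = {h}.
For F -> ε: FIRST(ε) = {ε}, so it goes in M[F, t] for t ∈ {}; since ε ∈ FIRST, also for every t ∈ FOLLOW(F) = {h}.
For F -> e c f: FIRST(e c f) = {e}, so it goes in M[F, t] for t ∈ {e}.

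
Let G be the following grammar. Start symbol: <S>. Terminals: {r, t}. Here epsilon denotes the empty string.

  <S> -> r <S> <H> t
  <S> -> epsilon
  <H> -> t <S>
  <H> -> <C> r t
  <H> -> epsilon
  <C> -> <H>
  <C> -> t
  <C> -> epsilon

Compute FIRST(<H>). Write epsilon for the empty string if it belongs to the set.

{epsilon, r, t}

FIRST(<S>) = {epsilon, r}
FIRST(<H>) = {epsilon, r, t}  (via <C> r t)
FIRST(<C>) = {epsilon, r, t}  (via <H>)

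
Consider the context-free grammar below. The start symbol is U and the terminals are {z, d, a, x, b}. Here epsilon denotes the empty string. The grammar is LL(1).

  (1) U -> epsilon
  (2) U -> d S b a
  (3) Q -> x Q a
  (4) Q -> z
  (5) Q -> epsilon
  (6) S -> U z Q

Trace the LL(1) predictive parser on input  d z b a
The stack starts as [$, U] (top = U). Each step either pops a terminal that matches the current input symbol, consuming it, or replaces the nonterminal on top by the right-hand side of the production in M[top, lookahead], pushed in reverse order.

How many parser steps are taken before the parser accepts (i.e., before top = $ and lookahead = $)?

step 1: stack=$ U  input=d z b a $  — expand U -> d S b a
step 2: stack=$ a b S d  input=d z b a $  — match d
step 3: stack=$ a b S  input=z b a $  — expand S -> U z Q
step 4: stack=$ a b Q z U  input=z b a $  — expand U -> epsilon
step 5: stack=$ a b Q z  input=z b a $  — match z
step 6: stack=$ a b Q  input=b a $  — expand Q -> epsilon
step 7: stack=$ a b  input=b a $  — match b
step 8: stack=$ a  input=a $  — match a
Accept reached after 8 steps.

8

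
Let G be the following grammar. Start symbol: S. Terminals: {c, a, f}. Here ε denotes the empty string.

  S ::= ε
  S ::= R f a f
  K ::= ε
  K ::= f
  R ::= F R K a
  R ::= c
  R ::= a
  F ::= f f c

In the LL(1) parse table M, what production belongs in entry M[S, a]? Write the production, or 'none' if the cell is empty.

S ::= R f a f

FIRST(K): from K::=ε we get {ε}; from K::=f we get {f}. So FIRST(K) = {ε, f}.
FIRST(F): from F::=f f c we get {f}. So FIRST(F) = {f}.
FIRST(R): from R::=F R K a we get {f}; from R::=c we get {c}; from R::=a we get {a}. So FIRST(R) = {a, c, f}.
FIRST(S): from S::=ε we get {ε}; from S::=R f a f we get {a, c, f}. So FIRST(S) = {ε, a, c, f}.
FOLLOW(S) includes $ since S is the start symbol.
FOLLOW(S): S appears on no right-hand side. Thus FOLLOW(S) = {$}.
For S ::= ε: FIRST(ε) = {ε}, so it goes in M[S, t] for t ∈ {}; since ε ∈ FIRST, also for every t ∈ FOLLOW(S) = {$}.
For S ::= R f a f: FIRST(R f a f) = {a, c, f}, so it goes in M[S, t] for t ∈ {a, c, f}.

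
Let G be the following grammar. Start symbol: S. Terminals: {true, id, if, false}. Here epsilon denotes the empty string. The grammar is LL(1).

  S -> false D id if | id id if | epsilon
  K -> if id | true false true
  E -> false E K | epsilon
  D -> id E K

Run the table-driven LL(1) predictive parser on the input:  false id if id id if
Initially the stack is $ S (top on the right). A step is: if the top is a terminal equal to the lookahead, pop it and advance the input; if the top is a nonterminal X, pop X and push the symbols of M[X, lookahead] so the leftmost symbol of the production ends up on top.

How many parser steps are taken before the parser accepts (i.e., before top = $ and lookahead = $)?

10

step 1: stack=$ S  input=false id if id id if $  — expand S -> false D id if
step 2: stack=$ if id D false  input=false id if id id if $  — match false
step 3: stack=$ if id D  input=id if id id if $  — expand D -> id E K
step 4: stack=$ if id K E id  input=id if id id if $  — match id
step 5: stack=$ if id K E  input=if id id if $  — expand E -> epsilon
step 6: stack=$ if id K  input=if id id if $  — expand K -> if id
step 7: stack=$ if id id if  input=if id id if $  — match if
step 8: stack=$ if id id  input=id id if $  — match id
step 9: stack=$ if id  input=id if $  — match id
step 10: stack=$ if  input=if $  — match if
Accept reached after 10 steps.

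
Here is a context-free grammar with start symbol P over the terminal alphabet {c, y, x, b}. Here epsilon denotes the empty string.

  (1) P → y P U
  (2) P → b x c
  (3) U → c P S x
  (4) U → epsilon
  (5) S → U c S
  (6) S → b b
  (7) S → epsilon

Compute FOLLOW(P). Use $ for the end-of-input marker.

FIRST(P): from P→y P U we get {y}; from P→b x c we get {b}. So FIRST(P) = {b, y}.
FIRST(U): from U→c P S x we get {c}; from U→epsilon we get {epsilon}. So FIRST(U) = {epsilon, c}.
FIRST(S): from S→U c S we get {c}; from S→b b we get {b}; from S→epsilon we get {epsilon}. So FIRST(S) = {epsilon, b, c}.
FOLLOW(P) includes $ since P is the start symbol.
FOLLOW(P): in P→y P U, P is followed by U with FIRST {epsilon, c}; in P→y P U, the suffix after P is nullable (adds nothing new); in U→c P S x, P is followed by S x with FIRST {b, c, x}. Thus FOLLOW(P) = {$, b, c, x}.
FOLLOW(U): in P→y P U, the suffix after U is empty, so FOLLOW(U) ⊇ FOLLOW(P) = {$, b, c, x}; in S→U c S, U is followed by c S with FIRST {c}. Thus FOLLOW(U) = {$, b, c, x}.
FOLLOW(S): in U→c P S x, S is followed by x with FIRST {x}; in S→U c S, the suffix after S is empty (adds nothing new). Thus FOLLOW(S) = {x}.

{$, b, c, x}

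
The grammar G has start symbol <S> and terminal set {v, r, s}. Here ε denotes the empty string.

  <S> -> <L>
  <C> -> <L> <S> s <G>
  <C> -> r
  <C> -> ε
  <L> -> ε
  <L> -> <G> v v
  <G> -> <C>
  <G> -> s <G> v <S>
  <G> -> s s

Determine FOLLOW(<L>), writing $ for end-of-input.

{$, r, s, v}

FIRST(<S>) = {ε, r, s, v}  (via <L>)
FIRST(<C>) = {ε, r, s, v}  (via <L> <S> s <G>)
FIRST(<G>) = {ε, r, s, v}  (via <C>)
FIRST(<L>) = {ε, r, s, v}  (via <G> v v)
FOLLOW(<S>) includes $ since <S> is the start symbol.
FOLLOW(<S>): in <C>-><L> <S> s <G>, <S> is followed by s <G> with FIRST {s}; in <G>->s <G> v <S>, the suffix after <S> is empty, so FOLLOW(<S>) ⊇ FOLLOW(<G>) = {v}. Thus FOLLOW(<S>) = {$, s, v}.
FOLLOW(<L>): in <S>-><L>, the suffix after <L> is empty, so FOLLOW(<L>) ⊇ FOLLOW(<S>) = {$, s, v}; in <C>-><L> <S> s <G>, <L> is followed by <S> s <G> with FIRST {r, s, v}. Thus FOLLOW(<L>) = {$, r, s, v}.
FOLLOW(<C>): in <G>-><C>, the suffix after <C> is empty, so FOLLOW(<C>) ⊇ FOLLOW(<G>) = {v}. Thus FOLLOW(<C>) = {v}.
FOLLOW(<G>): in <C>-><L> <S> s <G>, the suffix after <G> is empty, so FOLLOW(<G>) ⊇ FOLLOW(<C>) = {v}; in <L>-><G> v v, <G> is followed by v v with FIRST {v}; in <G>->s <G> v <S>, <G> is followed by v <S> with FIRST {v}. Thus FOLLOW(<G>) = {v}.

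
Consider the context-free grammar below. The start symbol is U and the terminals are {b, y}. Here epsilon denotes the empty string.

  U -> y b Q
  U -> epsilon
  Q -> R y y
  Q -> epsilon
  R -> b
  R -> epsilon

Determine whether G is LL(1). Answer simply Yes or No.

FIRST(U) = {epsilon, y}
FIRST(Q) = {epsilon, b, y}
FIRST(R) = {epsilon, b}
FOLLOW(U) = {$}
FOLLOW(Q) = {$}
FOLLOW(R) = {y}
Each cell of M receives at most one production.

Yes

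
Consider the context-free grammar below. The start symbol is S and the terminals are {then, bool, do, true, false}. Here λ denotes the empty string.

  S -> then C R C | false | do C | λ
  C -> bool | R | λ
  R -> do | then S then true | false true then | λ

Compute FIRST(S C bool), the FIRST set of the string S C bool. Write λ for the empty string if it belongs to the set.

FIRST(S) = {λ, do, false, then}
FIRST(R) = {λ, do, false, then}
FIRST(C) = {λ, bool, do, false, then}  (via R)
FIRST(S C bool): take FIRST of each symbol in turn, carrying on past any symbol whose FIRST contains λ; result {bool, do, false, then}.

{bool, do, false, then}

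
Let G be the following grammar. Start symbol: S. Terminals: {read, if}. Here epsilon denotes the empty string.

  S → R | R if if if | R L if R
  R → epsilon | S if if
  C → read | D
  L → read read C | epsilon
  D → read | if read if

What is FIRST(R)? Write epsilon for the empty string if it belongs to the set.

FIRST(L): from L→read read C we get {read}; from L→epsilon we get {epsilon}. So FIRST(L) = {epsilon, read}.
FIRST(D): from D→read we get {read}; from D→if read if we get {if}. So FIRST(D) = {if, read}.
FIRST(C): from C→read we get {read}; from C→D we get {if, read}. So FIRST(C) = {if, read}.
FIRST(S): from S→R we get {epsilon, if, read}; from S→R if if if we get {if, read}; from S→R L if R we get {if, read}. So FIRST(S) = {epsilon, if, read}.
FIRST(R): from R→epsilon we get {epsilon}; from R→S if if we get {if, read}. So FIRST(R) = {epsilon, if, read}.

{epsilon, if, read}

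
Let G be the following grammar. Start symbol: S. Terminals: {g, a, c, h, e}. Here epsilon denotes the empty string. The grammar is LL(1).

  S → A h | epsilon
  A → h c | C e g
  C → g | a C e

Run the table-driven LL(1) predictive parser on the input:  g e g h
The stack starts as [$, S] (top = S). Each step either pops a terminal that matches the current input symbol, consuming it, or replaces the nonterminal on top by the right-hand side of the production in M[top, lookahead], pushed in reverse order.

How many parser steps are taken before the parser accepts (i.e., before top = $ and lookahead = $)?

7

     Stack      Input      Action
  1  $ S        g e g h $  expand S → A h
  2  $ h A      g e g h $  expand A → C e g
  3  $ h g e C  g e g h $  expand C → g
  4  $ h g e g  g e g h $  match g
  5  $ h g e    e g h $    match e
  6  $ h g      g h $      match g
  7  $ h        h $        match h
Accept reached after 7 steps.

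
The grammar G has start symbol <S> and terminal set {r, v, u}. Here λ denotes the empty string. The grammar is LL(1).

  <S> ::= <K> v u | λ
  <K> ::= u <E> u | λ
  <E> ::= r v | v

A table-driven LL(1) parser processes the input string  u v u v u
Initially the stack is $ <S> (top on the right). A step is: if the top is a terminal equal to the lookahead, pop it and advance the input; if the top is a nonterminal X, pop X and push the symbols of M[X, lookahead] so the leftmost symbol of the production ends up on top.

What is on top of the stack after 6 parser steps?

step 1: stack=$ <S>  input=u v u v u $  — expand <S> ::= <K> v u
step 2: stack=$ u v <K>  input=u v u v u $  — expand <K> ::= u <E> u
step 3: stack=$ u v u <E> u  input=u v u v u $  — match u
step 4: stack=$ u v u <E>  input=v u v u $  — expand <E> ::= v
step 5: stack=$ u v u v  input=v u v u $  — match v
step 6: stack=$ u v u  input=u v u $  — match u
Stack after step 6: $ u v (top = v).

v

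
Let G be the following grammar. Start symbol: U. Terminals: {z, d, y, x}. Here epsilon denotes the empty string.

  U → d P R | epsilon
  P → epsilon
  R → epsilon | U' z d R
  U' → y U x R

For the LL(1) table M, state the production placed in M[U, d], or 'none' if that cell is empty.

U → d P R

FIRST(U) = {epsilon, d}
FIRST(P) = {epsilon}
FIRST(U') = {y}
FIRST(R) = {epsilon, y}  (via U' z d R)
FOLLOW(U) includes $ since U is the start symbol.
FOLLOW(U): in U'→y U x R, U is followed by x R with FIRST {x}. Thus FOLLOW(U) = {$, x}.
For U → d P R: FIRST(d P R) = {d}, so it goes in M[U, t] for t ∈ {d}.
For U → epsilon: FIRST(epsilon) = {epsilon}, so it goes in M[U, t] for t ∈ {}; since epsilon ∈ FIRST, also for every t ∈ FOLLOW(U) = {$, x}.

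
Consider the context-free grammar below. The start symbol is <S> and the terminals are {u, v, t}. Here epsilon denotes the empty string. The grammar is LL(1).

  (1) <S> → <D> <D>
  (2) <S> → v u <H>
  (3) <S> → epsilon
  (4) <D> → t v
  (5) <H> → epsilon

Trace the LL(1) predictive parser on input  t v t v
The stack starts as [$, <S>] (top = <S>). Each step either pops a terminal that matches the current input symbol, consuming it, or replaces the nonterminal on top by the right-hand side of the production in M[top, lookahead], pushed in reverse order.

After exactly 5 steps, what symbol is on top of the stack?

t

     Stack      Input      Action
  1  $ <S>      t v t v $  expand <S> → <D> <D>
  2  $ <D> <D>  t v t v $  expand <D> → t v
  3  $ <D> v t  t v t v $  match t
  4  $ <D> v    v t v $    match v
  5  $ <D>      t v $      expand <D> → t v
Stack after step 5: $ v t (top = t).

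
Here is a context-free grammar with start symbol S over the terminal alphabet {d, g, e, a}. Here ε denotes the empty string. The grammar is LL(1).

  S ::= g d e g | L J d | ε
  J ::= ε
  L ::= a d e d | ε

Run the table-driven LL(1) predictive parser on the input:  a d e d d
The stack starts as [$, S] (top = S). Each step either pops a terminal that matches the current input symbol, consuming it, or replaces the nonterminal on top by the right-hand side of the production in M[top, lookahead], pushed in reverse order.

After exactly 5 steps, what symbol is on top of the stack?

d

step 1: stack=$ S  input=a d e d d $  — expand S ::= L J d
step 2: stack=$ d J L  input=a d e d d $  — expand L ::= a d e d
step 3: stack=$ d J d e d a  input=a d e d d $  — match a
step 4: stack=$ d J d e d  input=d e d d $  — match d
step 5: stack=$ d J d e  input=e d d $  — match e
Stack after step 5: $ d J d (top = d).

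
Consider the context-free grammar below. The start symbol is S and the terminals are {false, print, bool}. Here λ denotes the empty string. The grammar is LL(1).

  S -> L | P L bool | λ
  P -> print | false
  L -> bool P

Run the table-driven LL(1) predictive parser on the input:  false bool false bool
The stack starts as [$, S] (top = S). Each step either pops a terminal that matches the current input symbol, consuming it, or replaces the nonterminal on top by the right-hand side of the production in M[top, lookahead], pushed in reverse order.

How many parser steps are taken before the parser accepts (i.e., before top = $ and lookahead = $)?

8

step 1: stack=$ S  input=false bool false bool $  — expand S -> P L bool
step 2: stack=$ bool L P  input=false bool false bool $  — expand P -> false
step 3: stack=$ bool L false  input=false bool false bool $  — match false
step 4: stack=$ bool L  input=bool false bool $  — expand L -> bool P
step 5: stack=$ bool P bool  input=bool false bool $  — match bool
step 6: stack=$ bool P  input=false bool $  — expand P -> false
step 7: stack=$ bool false  input=false bool $  — match false
step 8: stack=$ bool  input=bool $  — match bool
Accept reached after 8 steps.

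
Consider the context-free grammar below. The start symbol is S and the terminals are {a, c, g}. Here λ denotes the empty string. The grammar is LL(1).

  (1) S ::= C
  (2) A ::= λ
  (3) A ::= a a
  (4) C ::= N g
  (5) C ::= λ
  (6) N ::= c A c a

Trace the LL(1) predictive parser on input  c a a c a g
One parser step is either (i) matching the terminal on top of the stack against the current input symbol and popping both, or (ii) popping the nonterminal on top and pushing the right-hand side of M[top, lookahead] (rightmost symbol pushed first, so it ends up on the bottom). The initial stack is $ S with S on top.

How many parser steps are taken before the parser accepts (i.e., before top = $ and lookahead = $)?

step 1: stack=$ S  input=c a a c a g $  — expand S ::= C
step 2: stack=$ C  input=c a a c a g $  — expand C ::= N g
step 3: stack=$ g N  input=c a a c a g $  — expand N ::= c A c a
step 4: stack=$ g a c A c  input=c a a c a g $  — match c
step 5: stack=$ g a c A  input=a a c a g $  — expand A ::= a a
step 6: stack=$ g a c a a  input=a a c a g $  — match a
step 7: stack=$ g a c a  input=a c a g $  — match a
step 8: stack=$ g a c  input=c a g $  — match c
step 9: stack=$ g a  input=a g $  — match a
step 10: stack=$ g  input=g $  — match g
Accept reached after 10 steps.

10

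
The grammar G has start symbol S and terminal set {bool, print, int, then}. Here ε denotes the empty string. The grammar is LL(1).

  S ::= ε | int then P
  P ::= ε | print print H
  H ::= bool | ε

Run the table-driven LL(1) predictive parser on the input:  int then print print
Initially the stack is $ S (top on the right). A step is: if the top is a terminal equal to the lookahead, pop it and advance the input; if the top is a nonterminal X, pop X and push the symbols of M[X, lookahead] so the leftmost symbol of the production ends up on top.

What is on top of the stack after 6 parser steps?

     Stack            Input                   Action
  1  $ S              int then print print $  expand S ::= int then P
  2  $ P then int     int then print print $  match int
  3  $ P then         then print print $      match then
  4  $ P              print print $           expand P ::= print print H
  5  $ H print print  print print $           match print
  6  $ H print        print $                 match print
Stack after step 6: $ H (top = H).

H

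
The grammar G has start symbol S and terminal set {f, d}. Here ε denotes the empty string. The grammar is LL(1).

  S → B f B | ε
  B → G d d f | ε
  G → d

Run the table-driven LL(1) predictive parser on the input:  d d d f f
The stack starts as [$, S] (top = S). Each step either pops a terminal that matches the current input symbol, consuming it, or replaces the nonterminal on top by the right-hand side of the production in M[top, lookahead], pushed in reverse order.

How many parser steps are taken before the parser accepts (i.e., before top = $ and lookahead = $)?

9

     Stack          Input        Action
  1  $ S            d d d f f $  expand S → B f B
  2  $ B f B        d d d f f $  expand B → G d d f
  3  $ B f f d d G  d d d f f $  expand G → d
  4  $ B f f d d d  d d d f f $  match d
  5  $ B f f d d    d d f f $    match d
  6  $ B f f d      d f f $      match d
  7  $ B f f        f f $        match f
  8  $ B f          f $          match f
  9  $ B            $            expand B → ε
Accept reached after 9 steps.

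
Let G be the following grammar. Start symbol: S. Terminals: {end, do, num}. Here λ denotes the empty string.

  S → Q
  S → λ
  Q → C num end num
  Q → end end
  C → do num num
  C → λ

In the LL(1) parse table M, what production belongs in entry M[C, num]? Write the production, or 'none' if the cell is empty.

FIRST(C): from C→do num num we get {do}; from C→λ we get {λ}. So FIRST(C) = {λ, do}.
FIRST(Q): from Q→C num end num we get {do, num}; from Q→end end we get {end}. So FIRST(Q) = {do, end, num}.
FIRST(S): from S→Q we get {do, end, num}; from S→λ we get {λ}. So FIRST(S) = {λ, do, end, num}.
FOLLOW(S) includes $ since S is the start symbol.
FOLLOW(C): in Q→C num end num, C is followed by num end num with FIRST {num}. Thus FOLLOW(C) = {num}.
For C → do num num: FIRST(do num num) = {do}, so it goes in M[C, t] for t ∈ {do}.
For C → λ: FIRST(λ) = {λ}, so it goes in M[C, t] for t ∈ {}; since λ ∈ FIRST, also for every t ∈ FOLLOW(C) = {num}.

C → λ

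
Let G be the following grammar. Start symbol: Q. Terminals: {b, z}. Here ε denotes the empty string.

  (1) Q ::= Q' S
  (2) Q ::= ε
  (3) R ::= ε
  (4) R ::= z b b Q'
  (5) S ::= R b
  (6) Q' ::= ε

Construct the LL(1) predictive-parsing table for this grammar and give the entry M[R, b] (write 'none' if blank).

FIRST(R): from R::=ε we get {ε}; from R::=z b b Q' we get {z}. So FIRST(R) = {ε, z}.
FIRST(Q'): from Q'::=ε we get {ε}. So FIRST(Q') = {ε}.
FIRST(S): from S::=R b we get {b, z}. So FIRST(S) = {b, z}.
FIRST(Q): from Q::=Q' S we get {b, z}; from Q::=ε we get {ε}. So FIRST(Q) = {ε, b, z}.
FOLLOW(Q) includes $ since Q is the start symbol.
FOLLOW(R): in S::=R b, R is followed by b with FIRST {b}. Thus FOLLOW(R) = {b}.
For R ::= ε: FIRST(ε) = {ε}, so it goes in M[R, t] for t ∈ {}; since ε ∈ FIRST, also for every t ∈ FOLLOW(R) = {b}.
For R ::= z b b Q': FIRST(z b b Q') = {z}, so it goes in M[R, t] for t ∈ {z}.

R ::= ε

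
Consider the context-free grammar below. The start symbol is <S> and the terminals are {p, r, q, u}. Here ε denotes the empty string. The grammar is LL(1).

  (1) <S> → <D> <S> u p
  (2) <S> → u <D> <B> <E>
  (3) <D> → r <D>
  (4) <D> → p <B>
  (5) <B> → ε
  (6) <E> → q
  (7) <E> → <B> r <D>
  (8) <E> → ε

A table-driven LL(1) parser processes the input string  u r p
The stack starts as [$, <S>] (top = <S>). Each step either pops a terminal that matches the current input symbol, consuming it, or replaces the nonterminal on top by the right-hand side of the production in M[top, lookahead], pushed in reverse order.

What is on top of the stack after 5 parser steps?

step 1: stack=$ <S>  input=u r p $  — expand <S> → u <D> <B> <E>
step 2: stack=$ <E> <B> <D> u  input=u r p $  — match u
step 3: stack=$ <E> <B> <D>  input=r p $  — expand <D> → r <D>
step 4: stack=$ <E> <B> <D> r  input=r p $  — match r
step 5: stack=$ <E> <B> <D>  input=p $  — expand <D> → p <B>
Stack after step 5: $ <E> <B> <B> p (top = p).

p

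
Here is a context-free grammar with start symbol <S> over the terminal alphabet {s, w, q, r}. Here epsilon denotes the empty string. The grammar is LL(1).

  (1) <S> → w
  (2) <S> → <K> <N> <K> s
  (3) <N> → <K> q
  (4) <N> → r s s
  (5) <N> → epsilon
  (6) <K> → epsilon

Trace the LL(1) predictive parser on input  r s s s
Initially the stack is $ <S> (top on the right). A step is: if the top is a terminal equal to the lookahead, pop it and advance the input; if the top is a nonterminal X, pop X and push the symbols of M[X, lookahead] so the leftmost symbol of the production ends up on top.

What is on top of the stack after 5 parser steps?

step 1: stack=$ <S>  input=r s s s $  — expand <S> → <K> <N> <K> s
step 2: stack=$ s <K> <N> <K>  input=r s s s $  — expand <K> → epsilon
step 3: stack=$ s <K> <N>  input=r s s s $  — expand <N> → r s s
step 4: stack=$ s <K> s s r  input=r s s s $  — match r
step 5: stack=$ s <K> s s  input=s s s $  — match s
Stack after step 5: $ s <K> s (top = s).

s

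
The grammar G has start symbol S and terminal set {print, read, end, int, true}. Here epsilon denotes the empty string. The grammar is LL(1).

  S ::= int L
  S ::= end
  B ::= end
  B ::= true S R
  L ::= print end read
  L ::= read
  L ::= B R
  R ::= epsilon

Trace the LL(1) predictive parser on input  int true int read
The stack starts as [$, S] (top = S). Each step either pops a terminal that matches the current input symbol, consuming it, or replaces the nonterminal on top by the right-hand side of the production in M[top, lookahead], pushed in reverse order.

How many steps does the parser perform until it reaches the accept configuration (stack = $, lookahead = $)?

      Stack         Input                Action
   1  $ S           int true int read $  expand S ::= int L
   2  $ L int       int true int read $  match int
   3  $ L           true int read $      expand L ::= B R
   4  $ R B         true int read $      expand B ::= true S R
   5  $ R R S true  true int read $      match true
   6  $ R R S       int read $           expand S ::= int L
   7  $ R R L int   int read $           match int
   8  $ R R L       read $               expand L ::= read
   9  $ R R read    read $               match read
  10  $ R R         $                    expand R ::= epsilon
  11  $ R           $                    expand R ::= epsilon
Accept reached after 11 steps.

11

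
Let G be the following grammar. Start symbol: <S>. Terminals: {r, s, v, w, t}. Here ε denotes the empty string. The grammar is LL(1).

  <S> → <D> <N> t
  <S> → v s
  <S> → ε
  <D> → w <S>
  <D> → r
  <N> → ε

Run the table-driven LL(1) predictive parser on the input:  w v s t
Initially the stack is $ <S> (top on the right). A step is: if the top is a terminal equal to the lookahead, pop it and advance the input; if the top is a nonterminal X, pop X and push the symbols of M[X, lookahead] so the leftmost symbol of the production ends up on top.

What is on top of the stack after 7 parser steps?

     Stack          Input      Action
  1  $ <S>          w v s t $  expand <S> → <D> <N> t
  2  $ t <N> <D>    w v s t $  expand <D> → w <S>
  3  $ t <N> <S> w  w v s t $  match w
  4  $ t <N> <S>    v s t $    expand <S> → v s
  5  $ t <N> s v    v s t $    match v
  6  $ t <N> s      s t $      match s
  7  $ t <N>        t $        expand <N> → ε
Stack after step 7: $ t (top = t).

t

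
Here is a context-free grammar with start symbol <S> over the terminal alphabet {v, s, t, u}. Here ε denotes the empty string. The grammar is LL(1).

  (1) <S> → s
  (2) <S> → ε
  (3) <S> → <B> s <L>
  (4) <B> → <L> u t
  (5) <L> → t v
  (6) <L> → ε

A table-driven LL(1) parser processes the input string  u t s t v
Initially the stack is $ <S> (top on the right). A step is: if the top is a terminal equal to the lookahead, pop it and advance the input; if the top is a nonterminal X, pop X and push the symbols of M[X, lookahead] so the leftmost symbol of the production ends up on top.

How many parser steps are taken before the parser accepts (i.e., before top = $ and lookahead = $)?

9

     Stack            Input        Action
  1  $ <S>            u t s t v $  expand <S> → <B> s <L>
  2  $ <L> s <B>      u t s t v $  expand <B> → <L> u t
  3  $ <L> s t u <L>  u t s t v $  expand <L> → ε
  4  $ <L> s t u      u t s t v $  match u
  5  $ <L> s t        t s t v $    match t
  6  $ <L> s          s t v $      match s
  7  $ <L>            t v $        expand <L> → t v
  8  $ v t            t v $        match t
  9  $ v              v $          match v
Accept reached after 9 steps.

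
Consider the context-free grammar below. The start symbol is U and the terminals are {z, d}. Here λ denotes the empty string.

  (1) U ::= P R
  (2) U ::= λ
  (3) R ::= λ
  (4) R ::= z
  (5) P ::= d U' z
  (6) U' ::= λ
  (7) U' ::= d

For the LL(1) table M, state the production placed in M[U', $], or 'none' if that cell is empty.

FIRST(R): from R::=λ we get {λ}; from R::=z we get {z}. So FIRST(R) = {λ, z}.
FIRST(P): from P::=d U' z we get {d}. So FIRST(P) = {d}.
FIRST(U'): from U'::=λ we get {λ}; from U'::=d we get {d}. So FIRST(U') = {λ, d}.
FIRST(U): from U::=P R we get {d}; from U::=λ we get {λ}. So FIRST(U) = {λ, d}.
FOLLOW(U) includes $ since U is the start symbol.
FOLLOW(U'): in P::=d U' z, U' is followed by z with FIRST {z}. Thus FOLLOW(U') = {z}.
For U' ::= λ: FIRST(λ) = {λ}, so it goes in M[U', t] for t ∈ {}; since λ ∈ FIRST, also for every t ∈ FOLLOW(U') = {z}.
For U' ::= d: FIRST(d) = {d}, so it goes in M[U', t] for t ∈ {d}.
None of these place a production in M[U', $].

none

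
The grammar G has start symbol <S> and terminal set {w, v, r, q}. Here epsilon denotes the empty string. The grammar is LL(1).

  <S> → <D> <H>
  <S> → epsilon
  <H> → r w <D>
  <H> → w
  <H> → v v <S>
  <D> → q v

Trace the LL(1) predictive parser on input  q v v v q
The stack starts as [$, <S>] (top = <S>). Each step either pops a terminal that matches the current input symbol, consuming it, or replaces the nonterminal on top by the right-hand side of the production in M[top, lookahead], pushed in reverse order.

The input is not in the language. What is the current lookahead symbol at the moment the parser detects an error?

$

      Stack      Input        Action
   1  $ <S>      q v v v q $  expand <S> → <D> <H>
   2  $ <H> <D>  q v v v q $  expand <D> → q v
   3  $ <H> v q  q v v v q $  match q
   4  $ <H> v    v v v q $    match v
   5  $ <H>      v v q $      expand <H> → v v <S>
   6  $ <S> v v  v v q $      match v
   7  $ <S> v    v q $        match v
   8  $ <S>      q $          expand <S> → <D> <H>
   9  $ <H> <D>  q $          expand <D> → q v
  10  $ <H> v q  q $          match q
  11  $ <H> v    $            error: top is terminal v but lookahead is $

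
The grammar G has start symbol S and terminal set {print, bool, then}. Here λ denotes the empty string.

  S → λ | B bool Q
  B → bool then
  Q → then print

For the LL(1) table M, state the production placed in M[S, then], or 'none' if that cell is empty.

FIRST(B) = {bool}
FIRST(Q) = {then}
FIRST(S) = {λ, bool}  (via B bool Q)
FOLLOW(S) includes $ since S is the start symbol.
FOLLOW(S): S appears on no right-hand side. Thus FOLLOW(S) = {$}.
For S → λ: FIRST(λ) = {λ}, so it goes in M[S, t] for t ∈ {}; since λ ∈ FIRST, also for every t ∈ FOLLOW(S) = {$}.
For S → B bool Q: FIRST(B bool Q) = {bool}, so it goes in M[S, t] for t ∈ {bool}.
None of these place a production in M[S, then].

none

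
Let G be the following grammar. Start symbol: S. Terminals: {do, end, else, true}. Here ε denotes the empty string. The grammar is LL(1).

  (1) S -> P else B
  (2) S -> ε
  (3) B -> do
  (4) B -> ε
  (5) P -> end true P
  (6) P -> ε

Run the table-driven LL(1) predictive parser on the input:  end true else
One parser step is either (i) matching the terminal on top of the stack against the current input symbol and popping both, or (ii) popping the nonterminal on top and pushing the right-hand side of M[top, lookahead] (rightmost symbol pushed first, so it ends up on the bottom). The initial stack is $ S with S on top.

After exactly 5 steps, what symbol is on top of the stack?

else

step 1: stack=$ S  input=end true else $  — expand S -> P else B
step 2: stack=$ B else P  input=end true else $  — expand P -> end true P
step 3: stack=$ B else P true end  input=end true else $  — match end
step 4: stack=$ B else P true  input=true else $  — match true
step 5: stack=$ B else P  input=else $  — expand P -> ε
Stack after step 5: $ B else (top = else).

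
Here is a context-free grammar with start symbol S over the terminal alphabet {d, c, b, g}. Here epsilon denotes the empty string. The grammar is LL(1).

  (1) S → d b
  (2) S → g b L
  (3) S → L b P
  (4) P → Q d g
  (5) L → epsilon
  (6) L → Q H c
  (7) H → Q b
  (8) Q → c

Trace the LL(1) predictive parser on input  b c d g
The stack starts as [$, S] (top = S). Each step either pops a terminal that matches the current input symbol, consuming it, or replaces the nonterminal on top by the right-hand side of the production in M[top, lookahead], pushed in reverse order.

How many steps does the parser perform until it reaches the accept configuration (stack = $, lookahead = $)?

8

step 1: stack=$ S  input=b c d g $  — expand S → L b P
step 2: stack=$ P b L  input=b c d g $  — expand L → epsilon
step 3: stack=$ P b  input=b c d g $  — match b
step 4: stack=$ P  input=c d g $  — expand P → Q d g
step 5: stack=$ g d Q  input=c d g $  — expand Q → c
step 6: stack=$ g d c  input=c d g $  — match c
step 7: stack=$ g d  input=d g $  — match d
step 8: stack=$ g  input=g $  — match g
Accept reached after 8 steps.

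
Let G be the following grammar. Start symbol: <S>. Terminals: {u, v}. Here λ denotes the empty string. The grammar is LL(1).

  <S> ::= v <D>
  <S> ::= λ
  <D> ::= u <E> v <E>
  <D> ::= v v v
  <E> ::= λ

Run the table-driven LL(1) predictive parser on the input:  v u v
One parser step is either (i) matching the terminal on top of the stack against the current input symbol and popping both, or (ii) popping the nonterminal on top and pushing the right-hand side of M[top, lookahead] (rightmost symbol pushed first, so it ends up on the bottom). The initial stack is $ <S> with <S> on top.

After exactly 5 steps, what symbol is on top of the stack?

v

step 1: stack=$ <S>  input=v u v $  — expand <S> ::= v <D>
step 2: stack=$ <D> v  input=v u v $  — match v
step 3: stack=$ <D>  input=u v $  — expand <D> ::= u <E> v <E>
step 4: stack=$ <E> v <E> u  input=u v $  — match u
step 5: stack=$ <E> v <E>  input=v $  — expand <E> ::= λ
Stack after step 5: $ <E> v (top = v).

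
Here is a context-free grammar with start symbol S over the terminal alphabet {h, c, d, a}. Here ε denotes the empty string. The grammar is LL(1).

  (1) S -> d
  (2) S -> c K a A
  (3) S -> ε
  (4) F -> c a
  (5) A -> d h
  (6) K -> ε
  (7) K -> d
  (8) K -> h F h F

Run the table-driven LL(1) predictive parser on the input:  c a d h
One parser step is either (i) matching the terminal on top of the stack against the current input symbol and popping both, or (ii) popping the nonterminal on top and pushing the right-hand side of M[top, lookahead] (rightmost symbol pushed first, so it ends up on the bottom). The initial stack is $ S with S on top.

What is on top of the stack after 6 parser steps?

step 1: stack=$ S  input=c a d h $  — expand S -> c K a A
step 2: stack=$ A a K c  input=c a d h $  — match c
step 3: stack=$ A a K  input=a d h $  — expand K -> ε
step 4: stack=$ A a  input=a d h $  — match a
step 5: stack=$ A  input=d h $  — expand A -> d h
step 6: stack=$ h d  input=d h $  — match d
Stack after step 6: $ h (top = h).

h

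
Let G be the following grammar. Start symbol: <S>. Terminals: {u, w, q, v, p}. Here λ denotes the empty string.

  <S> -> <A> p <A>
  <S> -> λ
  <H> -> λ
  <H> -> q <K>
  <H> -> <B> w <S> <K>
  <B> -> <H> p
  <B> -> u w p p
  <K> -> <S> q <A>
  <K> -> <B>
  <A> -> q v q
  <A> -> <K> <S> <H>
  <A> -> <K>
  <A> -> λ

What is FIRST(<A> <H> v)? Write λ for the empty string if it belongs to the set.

{p, q, u, v}

FIRST(<S>) = {λ, p, q, u}  (via <A> p <A>)
FIRST(<H>) = {λ, p, q, u}  (via <B> w <S> <K>)
FIRST(<B>) = {p, q, u}  (via <H> p)
FIRST(<K>) = {p, q, u}  (via <S> q <A>, <B>)
FIRST(<A>) = {λ, p, q, u}  (via <K> <S> <H>, <K>)
FIRST(<A> <H> v): take FIRST of each symbol in turn, carrying on past any symbol whose FIRST contains λ; result {p, q, u, v}.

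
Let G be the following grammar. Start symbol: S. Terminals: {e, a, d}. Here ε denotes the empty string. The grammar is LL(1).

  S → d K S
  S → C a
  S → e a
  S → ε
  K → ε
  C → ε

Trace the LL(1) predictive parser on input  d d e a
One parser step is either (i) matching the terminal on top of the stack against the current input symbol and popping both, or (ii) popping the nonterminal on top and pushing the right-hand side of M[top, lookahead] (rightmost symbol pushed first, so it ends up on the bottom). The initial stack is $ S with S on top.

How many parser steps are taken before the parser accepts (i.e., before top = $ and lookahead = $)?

9

     Stack    Input      Action
  1  $ S      d d e a $  expand S → d K S
  2  $ S K d  d d e a $  match d
  3  $ S K    d e a $    expand K → ε
  4  $ S      d e a $    expand S → d K S
  5  $ S K d  d e a $    match d
  6  $ S K    e a $      expand K → ε
  7  $ S      e a $      expand S → e a
  8  $ a e    e a $      match e
  9  $ a      a $        match a
Accept reached after 9 steps.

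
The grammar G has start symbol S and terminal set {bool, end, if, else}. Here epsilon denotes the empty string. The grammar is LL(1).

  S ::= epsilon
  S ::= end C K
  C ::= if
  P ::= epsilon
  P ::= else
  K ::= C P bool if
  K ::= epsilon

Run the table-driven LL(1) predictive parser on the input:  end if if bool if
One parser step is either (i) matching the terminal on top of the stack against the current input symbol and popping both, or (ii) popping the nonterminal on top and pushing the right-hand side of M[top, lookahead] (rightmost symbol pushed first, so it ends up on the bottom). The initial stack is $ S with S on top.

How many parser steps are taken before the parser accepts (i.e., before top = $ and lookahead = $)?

10

      Stack           Input                Action
   1  $ S             end if if bool if $  expand S ::= end C K
   2  $ K C end       end if if bool if $  match end
   3  $ K C           if if bool if $      expand C ::= if
   4  $ K if          if if bool if $      match if
   5  $ K             if bool if $         expand K ::= C P bool if
   6  $ if bool P C   if bool if $         expand C ::= if
   7  $ if bool P if  if bool if $         match if
   8  $ if bool P     bool if $            expand P ::= epsilon
   9  $ if bool       bool if $            match bool
  10  $ if            if $                 match if
Accept reached after 10 steps.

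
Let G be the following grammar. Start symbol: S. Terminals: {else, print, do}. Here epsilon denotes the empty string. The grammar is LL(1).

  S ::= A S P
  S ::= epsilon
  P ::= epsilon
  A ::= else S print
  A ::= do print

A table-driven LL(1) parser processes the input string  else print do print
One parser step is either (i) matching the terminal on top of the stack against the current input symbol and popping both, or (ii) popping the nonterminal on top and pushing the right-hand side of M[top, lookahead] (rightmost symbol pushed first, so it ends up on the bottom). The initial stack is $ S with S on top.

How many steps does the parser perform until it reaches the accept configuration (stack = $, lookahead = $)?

12

step 1: stack=$ S  input=else print do print $  — expand S ::= A S P
step 2: stack=$ P S A  input=else print do print $  — expand A ::= else S print
step 3: stack=$ P S print S else  input=else print do print $  — match else
step 4: stack=$ P S print S  input=print do print $  — expand S ::= epsilon
step 5: stack=$ P S print  input=print do print $  — match print
step 6: stack=$ P S  input=do print $  — expand S ::= A S P
step 7: stack=$ P P S A  input=do print $  — expand A ::= do print
step 8: stack=$ P P S print do  input=do print $  — match do
step 9: stack=$ P P S print  input=print $  — match print
step 10: stack=$ P P S  input=$  — expand S ::= epsilon
step 11: stack=$ P P  input=$  — expand P ::= epsilon
step 12: stack=$ P  input=$  — expand P ::= epsilon
Accept reached after 12 steps.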